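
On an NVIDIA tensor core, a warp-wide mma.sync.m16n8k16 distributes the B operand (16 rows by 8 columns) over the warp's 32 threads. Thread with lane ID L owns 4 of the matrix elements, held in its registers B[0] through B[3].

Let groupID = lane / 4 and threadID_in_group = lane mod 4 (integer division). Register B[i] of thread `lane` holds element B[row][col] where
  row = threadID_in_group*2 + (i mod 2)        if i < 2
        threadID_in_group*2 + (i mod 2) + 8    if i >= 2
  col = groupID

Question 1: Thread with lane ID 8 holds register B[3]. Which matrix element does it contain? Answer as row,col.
9,2

lane 8->8/4=2, 8 mod 4=0
i=3  r:2·0+1+8->9  c:2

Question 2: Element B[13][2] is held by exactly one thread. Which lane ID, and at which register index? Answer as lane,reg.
c:2=>grp=2  r:13=>rB=1,tig=2,lo=1
L=2*4+2=10  i=1*2+1=3

10,3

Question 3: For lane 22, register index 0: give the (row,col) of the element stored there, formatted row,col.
22: grp=5,tig=2
[0] (2*2+0+0,5) = (4,5)

4,5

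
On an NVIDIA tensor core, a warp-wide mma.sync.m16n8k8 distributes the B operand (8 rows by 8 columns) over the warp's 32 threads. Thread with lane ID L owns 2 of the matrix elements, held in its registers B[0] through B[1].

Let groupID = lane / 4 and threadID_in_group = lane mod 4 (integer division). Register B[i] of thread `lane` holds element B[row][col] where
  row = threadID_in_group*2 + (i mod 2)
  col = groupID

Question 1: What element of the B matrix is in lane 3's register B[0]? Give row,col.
6,0

lane 3: g=0 (3/4), t=3 (3%4)
i=0: r=3*2+0=6, c=g=0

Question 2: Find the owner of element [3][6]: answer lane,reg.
25,1

c: 6->gid=6  r: 3->tid=1,i&1=1
L=6*4+1=25  i=1=1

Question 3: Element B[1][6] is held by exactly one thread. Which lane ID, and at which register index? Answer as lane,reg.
24,1

c=6⇒gr=6  r=1⇒th=0,odd=1
L=6*4+0=24  i=1=1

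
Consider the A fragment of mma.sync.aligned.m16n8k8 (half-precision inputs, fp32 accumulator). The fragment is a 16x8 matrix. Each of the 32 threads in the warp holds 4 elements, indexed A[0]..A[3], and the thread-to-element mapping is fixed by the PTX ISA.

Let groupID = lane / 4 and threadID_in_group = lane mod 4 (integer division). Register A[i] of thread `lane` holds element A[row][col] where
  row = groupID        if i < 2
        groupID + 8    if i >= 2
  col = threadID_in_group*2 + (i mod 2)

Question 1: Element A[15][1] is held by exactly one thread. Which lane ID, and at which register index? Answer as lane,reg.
r=15→G=7,rhi=1  c=1→T=0,p=1
L=7*4+0=28  i=1*2+1=3

28,3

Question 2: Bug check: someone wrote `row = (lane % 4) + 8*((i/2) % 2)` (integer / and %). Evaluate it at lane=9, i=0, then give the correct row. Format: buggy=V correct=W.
`(lane % 4) + 8*((i/2) % 2)`[9,0]=>1
9: grp=2,tig=1
[0] (2+0,1*2+0) = (2,2)
row: 1 vs 2

buggy=1 correct=2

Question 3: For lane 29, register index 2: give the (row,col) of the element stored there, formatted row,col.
15,2

lane 29: grp=7 (29/4), tig=1 (29%4)
i=2: r=7+8=15, c=1*2+0=2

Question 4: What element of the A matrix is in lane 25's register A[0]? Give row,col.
25: gid=6,tid=1
[0] (6+0,1*2+0) = (6,2)

6,2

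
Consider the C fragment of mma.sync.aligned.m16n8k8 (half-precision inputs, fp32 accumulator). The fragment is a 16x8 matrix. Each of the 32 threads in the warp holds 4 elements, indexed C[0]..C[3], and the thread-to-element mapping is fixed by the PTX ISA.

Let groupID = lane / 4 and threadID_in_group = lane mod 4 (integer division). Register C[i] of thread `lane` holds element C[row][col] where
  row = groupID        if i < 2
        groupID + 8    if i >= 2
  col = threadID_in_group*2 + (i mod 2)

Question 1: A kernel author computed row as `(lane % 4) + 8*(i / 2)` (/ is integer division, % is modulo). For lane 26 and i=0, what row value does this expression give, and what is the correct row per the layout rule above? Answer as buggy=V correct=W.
`(lane % 4) + 8*(i / 2)`[26,0]→2
lane 26→26/4=6, 26 mod 4=2
i=0  r:6+0→6  c:2·2+0→4
row: 2 vs 6

buggy=2 correct=6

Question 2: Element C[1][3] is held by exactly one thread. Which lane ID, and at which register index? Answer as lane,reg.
r:1=>grp=1,rB=0  c:3=>tig=1,lo=1
L=1*4+1=5  i=0*2+1=1

5,1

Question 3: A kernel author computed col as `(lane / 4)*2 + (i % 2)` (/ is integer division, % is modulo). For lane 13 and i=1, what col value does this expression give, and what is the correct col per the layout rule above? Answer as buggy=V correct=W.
buggy=7 correct=3

`(lane / 4)*2 + (i % 2)`[13,1]->7
lane 13: g=3 (13/4), t=1 (13%4)
i=1: r=3+0=3, c=1*2+1=3
col: 7 vs 3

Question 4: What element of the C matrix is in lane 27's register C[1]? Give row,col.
6,7

lane 27: G=6 (27/4), T=3 (27%4)
i=1: r=6+0=6, c=3*2+1=7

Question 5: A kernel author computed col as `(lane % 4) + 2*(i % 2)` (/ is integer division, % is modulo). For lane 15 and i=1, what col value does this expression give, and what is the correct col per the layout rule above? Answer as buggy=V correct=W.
`(lane % 4) + 2*(i % 2)`[15,1]→5
15: G=3,T=3
[1] (3+0,3*2+1) = (3,7)
col: 5 vs 7

buggy=5 correct=7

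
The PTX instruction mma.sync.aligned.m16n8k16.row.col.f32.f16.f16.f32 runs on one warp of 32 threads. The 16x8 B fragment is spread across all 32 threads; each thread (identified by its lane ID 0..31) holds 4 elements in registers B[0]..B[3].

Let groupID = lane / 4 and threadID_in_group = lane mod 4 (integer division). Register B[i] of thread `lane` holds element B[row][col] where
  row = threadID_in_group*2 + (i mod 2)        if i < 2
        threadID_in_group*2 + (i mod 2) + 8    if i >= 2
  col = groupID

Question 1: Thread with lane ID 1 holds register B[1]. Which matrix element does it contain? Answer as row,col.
3,0

lane 1→1/4=0, 1 mod 4=1
i=1  r:2·1+1+0→3  c:0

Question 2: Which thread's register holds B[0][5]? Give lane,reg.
c=5⇒gr=5  r=0⇒Rb=0,th=0,odd=0
L=5*4+0=20  i=0*2+0=0

20,0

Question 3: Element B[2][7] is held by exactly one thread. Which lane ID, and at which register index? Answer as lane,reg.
c:7=>grp=7  r:2=>rB=0,tig=1,lo=0
L=7*4+1=29  i=0*2+0=0

29,0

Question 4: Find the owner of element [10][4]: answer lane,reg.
17,2

c:4=>grp=4  r:10=>rB=1,tig=1,lo=0
L=4*4+1=17  i=1*2+0=2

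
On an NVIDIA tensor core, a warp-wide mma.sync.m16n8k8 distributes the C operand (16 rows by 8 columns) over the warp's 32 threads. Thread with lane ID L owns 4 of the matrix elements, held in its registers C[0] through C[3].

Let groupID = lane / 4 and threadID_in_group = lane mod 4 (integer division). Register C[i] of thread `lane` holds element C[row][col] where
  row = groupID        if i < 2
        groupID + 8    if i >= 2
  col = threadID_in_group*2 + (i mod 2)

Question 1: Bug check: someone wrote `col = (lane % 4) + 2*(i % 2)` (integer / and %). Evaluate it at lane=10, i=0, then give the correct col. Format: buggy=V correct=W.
buggy=2 correct=4

`(lane % 4) + 2*(i % 2)`[10,0]->2
lane 10->10/4=2, 10 mod 4=2
i=0  r:2+0->2  c:2·2+0->4
col: 2 vs 4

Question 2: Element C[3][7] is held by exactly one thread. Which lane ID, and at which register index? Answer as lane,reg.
15,1

r:3=>grp=3,rB=0  c:7=>tig=3,lo=1
L=3*4+3=15  i=0*2+1=1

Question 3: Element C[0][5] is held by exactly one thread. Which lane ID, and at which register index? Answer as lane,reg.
r=0->g=0,rb=0  c=5->t=2,b0=1
L=0*4+2=2  i=0*2+1=1

2,1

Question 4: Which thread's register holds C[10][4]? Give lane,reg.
10,2

r:10=>grp=2,rB=1  c:4=>tig=2,lo=0
L=2*4+2=10  i=1*2+0=2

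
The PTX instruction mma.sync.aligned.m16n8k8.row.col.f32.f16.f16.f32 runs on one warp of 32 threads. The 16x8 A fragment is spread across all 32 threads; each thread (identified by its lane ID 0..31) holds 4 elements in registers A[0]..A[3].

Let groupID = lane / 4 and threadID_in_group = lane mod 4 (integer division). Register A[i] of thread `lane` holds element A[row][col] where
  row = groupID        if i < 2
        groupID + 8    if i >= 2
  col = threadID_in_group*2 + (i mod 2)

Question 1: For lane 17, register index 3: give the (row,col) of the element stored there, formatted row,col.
17: g=4,t=1
[3] (4+8,1*2+1) = (12,3)

12,3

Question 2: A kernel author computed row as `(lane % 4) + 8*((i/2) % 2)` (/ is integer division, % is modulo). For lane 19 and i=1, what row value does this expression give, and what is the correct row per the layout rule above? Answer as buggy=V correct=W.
`(lane % 4) + 8*((i/2) % 2)`[19,1]->3
lane 19->19/4=4, 19 mod 4=3
i=1  r:4+0->4  c:2·3+1->7
row: 3 vs 4

buggy=3 correct=4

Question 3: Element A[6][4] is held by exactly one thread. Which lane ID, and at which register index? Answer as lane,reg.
r=6->g=6,rb=0  c=4->t=2,b0=0
L=6*4+2=26  i=0*2+0=0

26,0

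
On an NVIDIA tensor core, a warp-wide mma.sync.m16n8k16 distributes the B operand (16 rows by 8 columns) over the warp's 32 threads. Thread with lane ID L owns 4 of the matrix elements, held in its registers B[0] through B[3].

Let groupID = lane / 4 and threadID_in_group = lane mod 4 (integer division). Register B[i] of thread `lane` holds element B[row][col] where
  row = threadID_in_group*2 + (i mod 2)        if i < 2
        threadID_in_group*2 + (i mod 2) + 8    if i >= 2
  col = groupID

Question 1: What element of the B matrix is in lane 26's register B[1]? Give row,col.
lane 26: grp=6 (26/4), tig=2 (26%4)
i=1: r=2*2+1+0=5, c=grp=6

5,6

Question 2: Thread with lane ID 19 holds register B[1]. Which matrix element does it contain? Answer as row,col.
L=19->g=19>>2=4, t=19&3=3
[1]->row 3·2+1+0=7  col g=4

7,4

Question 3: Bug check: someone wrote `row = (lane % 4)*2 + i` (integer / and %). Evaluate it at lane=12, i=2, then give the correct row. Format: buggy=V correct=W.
buggy=2 correct=8

`(lane % 4)*2 + i`[12,2]=>2
L=12=>grp=12>>2=3, tig=12&3=0
[2]=>row 0·2+0+8=8  col grp=3
row: 2 vs 8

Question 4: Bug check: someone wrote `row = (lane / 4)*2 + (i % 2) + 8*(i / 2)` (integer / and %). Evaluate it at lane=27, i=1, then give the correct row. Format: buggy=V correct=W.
buggy=13 correct=7

`(lane / 4)*2 + (i % 2) + 8*(i / 2)`[27,1]->13
lane 27: gid=6 (27/4), tid=3 (27%4)
i=1: r=3*2+1+0=7, c=gid=6
row: 13 vs 7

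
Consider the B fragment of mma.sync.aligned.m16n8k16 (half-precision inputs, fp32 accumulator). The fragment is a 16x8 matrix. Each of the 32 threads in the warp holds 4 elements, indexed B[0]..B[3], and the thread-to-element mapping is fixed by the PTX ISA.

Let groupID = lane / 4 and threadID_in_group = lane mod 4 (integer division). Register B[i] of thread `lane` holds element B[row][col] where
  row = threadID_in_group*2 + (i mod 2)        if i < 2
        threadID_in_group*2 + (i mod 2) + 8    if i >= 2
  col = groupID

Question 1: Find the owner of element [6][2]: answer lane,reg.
c=2->g=2  r=6->rb=0,t=3,b0=0
L=2*4+3=11  i=0*2+0=0

11,0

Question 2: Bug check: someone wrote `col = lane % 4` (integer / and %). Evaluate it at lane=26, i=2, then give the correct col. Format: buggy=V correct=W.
`lane % 4`[26,2]→2
lane 26→26/4=6, 26 mod 4=2
i=2  r:2·2+0+8→12  c:6
col: 2 vs 6

buggy=2 correct=6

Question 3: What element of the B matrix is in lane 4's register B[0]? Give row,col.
lane 4: gr=1 (4/4), th=0 (4%4)
i=0: r=0*2+0+0=0, c=gr=1

0,1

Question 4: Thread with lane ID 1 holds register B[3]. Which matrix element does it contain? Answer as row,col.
11,0

lane 1: G=0 (1/4), T=1 (1%4)
i=3: r=1*2+1+8=11, c=G=0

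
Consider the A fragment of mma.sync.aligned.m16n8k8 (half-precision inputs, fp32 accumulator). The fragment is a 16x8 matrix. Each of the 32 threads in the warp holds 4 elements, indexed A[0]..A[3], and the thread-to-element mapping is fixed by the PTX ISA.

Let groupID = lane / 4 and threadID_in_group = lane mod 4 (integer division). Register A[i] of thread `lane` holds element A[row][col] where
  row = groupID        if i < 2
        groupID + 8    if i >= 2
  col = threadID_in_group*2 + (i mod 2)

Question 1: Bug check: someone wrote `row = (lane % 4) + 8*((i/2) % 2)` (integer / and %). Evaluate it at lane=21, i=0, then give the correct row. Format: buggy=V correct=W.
`(lane % 4) + 8*((i/2) % 2)`[21,0]⇒1
lane 21⇒21/4=5, 21 mod 4=1
i=0  r:5+0⇒5  c:2·1+0⇒2
row: 1 vs 5

buggy=1 correct=5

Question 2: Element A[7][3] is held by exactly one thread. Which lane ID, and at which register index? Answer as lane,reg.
29,1

r: 7->gid=7,r8=0  c: 3->tid=1,i&1=1
L=7*4+1=29  i=0*2+1=1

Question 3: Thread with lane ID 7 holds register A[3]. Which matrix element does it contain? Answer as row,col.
lane 7->7/4=1, 7 mod 4=3
i=3  r:1+8->9  c:2·3+1->7

9,7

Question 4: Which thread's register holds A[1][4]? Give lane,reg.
r:1=>grp=1,rB=0  c:4=>tig=2,lo=0
L=1*4+2=6  i=0*2+0=0

6,0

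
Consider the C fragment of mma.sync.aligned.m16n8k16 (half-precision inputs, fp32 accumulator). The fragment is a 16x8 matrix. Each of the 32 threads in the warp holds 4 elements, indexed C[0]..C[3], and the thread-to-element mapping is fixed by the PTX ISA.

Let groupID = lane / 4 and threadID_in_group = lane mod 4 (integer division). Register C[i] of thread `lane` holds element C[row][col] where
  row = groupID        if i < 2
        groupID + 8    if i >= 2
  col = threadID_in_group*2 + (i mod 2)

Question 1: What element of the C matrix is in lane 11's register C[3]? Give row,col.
10,7

11: g=2,t=3
[3] (2+8,3*2+1) = (10,7)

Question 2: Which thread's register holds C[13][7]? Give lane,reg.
23,3

r=13->g=5,rb=1  c=7->t=3,b0=1
L=5*4+3=23  i=1*2+1=3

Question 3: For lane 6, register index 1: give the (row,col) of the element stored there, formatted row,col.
1,5

lane 6: G=1 (6/4), T=2 (6%4)
i=1: r=1+0=1, c=2*2+1=5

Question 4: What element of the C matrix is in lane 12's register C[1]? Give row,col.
lane 12: g=3 (12/4), t=0 (12%4)
i=1: r=3+0=3, c=0*2+1=1

3,1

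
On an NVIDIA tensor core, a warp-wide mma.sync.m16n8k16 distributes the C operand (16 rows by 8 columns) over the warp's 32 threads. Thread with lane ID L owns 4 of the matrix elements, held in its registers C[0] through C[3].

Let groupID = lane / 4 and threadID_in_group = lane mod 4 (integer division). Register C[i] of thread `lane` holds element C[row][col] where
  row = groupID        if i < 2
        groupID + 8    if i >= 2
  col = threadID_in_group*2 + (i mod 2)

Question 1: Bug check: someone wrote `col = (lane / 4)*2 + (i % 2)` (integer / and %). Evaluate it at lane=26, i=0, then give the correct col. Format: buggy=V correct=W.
`(lane / 4)*2 + (i % 2)`[26,0]⇒12
26: gr=6,th=2
[0] (6+0,2*2+0) = (6,4)
col: 12 vs 4

buggy=12 correct=4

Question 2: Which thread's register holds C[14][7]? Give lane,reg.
27,3

r:14=>grp=6,rB=1  c:7=>tig=3,lo=1
L=6*4+3=27  i=1*2+1=3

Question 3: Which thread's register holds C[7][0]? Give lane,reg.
28,0

r:7=>grp=7,rB=0  c:0=>tig=0,lo=0
L=7*4+0=28  i=0*2+0=0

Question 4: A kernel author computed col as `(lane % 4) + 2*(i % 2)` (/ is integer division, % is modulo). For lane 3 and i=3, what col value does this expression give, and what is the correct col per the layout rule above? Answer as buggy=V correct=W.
`(lane % 4) + 2*(i % 2)`[3,3]->5
3: g=0,t=3
[3] (0+8,3*2+1) = (8,7)
col: 5 vs 7

buggy=5 correct=7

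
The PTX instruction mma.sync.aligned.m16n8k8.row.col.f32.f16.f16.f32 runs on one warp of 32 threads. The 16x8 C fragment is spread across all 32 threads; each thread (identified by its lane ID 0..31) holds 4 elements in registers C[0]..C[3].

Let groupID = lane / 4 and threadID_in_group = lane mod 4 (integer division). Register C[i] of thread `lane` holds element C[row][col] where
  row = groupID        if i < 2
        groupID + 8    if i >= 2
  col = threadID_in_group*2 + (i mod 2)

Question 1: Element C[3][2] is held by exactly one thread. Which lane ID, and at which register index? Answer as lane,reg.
13,0

r=3⇒gr=3,Rb=0  c=2⇒th=1,odd=0
L=3*4+1=13  i=0*2+0=0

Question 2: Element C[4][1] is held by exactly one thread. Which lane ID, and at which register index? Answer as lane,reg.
16,1

r: 4->gid=4,r8=0  c: 1->tid=0,i&1=1
L=4*4+0=16  i=0*2+1=1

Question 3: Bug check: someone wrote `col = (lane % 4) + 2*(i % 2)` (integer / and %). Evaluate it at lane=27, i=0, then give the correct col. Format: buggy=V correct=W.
buggy=3 correct=6

`(lane % 4) + 2*(i % 2)`[27,0]->3
lane 27: gid=6 (27/4), tid=3 (27%4)
i=0: r=6+0=6, c=3*2+0=6
col: 3 vs 6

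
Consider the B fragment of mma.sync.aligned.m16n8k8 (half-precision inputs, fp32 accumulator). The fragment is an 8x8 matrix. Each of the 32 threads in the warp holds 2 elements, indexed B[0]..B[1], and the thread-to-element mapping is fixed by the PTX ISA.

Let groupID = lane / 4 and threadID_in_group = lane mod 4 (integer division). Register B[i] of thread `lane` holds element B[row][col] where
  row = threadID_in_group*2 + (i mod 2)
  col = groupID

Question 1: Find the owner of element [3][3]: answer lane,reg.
13,1

c=3->g=3  r=3->t=1,b0=1
L=3*4+1=13  i=1=1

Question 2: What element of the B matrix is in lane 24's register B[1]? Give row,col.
1,6

24: g=6,t=0
[1] (0*2+1,6) = (1,6)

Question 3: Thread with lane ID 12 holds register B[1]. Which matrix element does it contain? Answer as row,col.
1,3

12: G=3,T=0
[1] (0*2+1,3) = (1,3)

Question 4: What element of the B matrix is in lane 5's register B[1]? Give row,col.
3,1

L=5⇒gr=5>>2=1, th=5&3=1
[1]⇒row 1·2+1=3  col gr=1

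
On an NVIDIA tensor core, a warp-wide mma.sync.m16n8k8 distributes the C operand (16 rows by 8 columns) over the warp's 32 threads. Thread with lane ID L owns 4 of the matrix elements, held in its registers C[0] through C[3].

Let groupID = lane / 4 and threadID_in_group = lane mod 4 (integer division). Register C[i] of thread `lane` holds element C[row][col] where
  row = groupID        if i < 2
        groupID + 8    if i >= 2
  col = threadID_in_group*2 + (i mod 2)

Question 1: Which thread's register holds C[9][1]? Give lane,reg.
r=9->g=1,rb=1  c=1->t=0,b0=1
L=1*4+0=4  i=1*2+1=3

4,3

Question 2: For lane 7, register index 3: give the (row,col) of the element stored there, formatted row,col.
9,7

lane 7: grp=1 (7/4), tig=3 (7%4)
i=3: r=1+8=9, c=3*2+1=7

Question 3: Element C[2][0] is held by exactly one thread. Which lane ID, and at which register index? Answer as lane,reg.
8,0

r=2->g=2,rb=0  c=0->t=0,b0=0
L=2*4+0=8  i=0*2+0=0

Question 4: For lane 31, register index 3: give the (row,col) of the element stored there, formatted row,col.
15,7

lane 31→31/4=7, 31 mod 4=3
i=3  r:7+8→15  c:2·3+1→7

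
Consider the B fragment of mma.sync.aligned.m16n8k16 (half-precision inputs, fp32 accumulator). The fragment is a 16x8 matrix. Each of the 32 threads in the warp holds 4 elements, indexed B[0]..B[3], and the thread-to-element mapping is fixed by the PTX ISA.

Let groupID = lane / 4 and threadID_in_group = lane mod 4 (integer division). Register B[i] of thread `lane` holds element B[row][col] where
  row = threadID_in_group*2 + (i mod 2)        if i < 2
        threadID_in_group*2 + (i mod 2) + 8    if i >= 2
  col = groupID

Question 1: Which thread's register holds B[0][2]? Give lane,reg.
c=2→G=2  r=0→rhi=0,T=0,p=0
L=2*4+0=8  i=0*2+0=0

8,0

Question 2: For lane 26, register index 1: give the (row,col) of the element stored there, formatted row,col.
5,6

lane 26⇒26/4=6, 26 mod 4=2
i=1  r:2·2+1+0⇒5  c:6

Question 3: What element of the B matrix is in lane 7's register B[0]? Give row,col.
lane 7: grp=1 (7/4), tig=3 (7%4)
i=0: r=3*2+0+0=6, c=grp=1

6,1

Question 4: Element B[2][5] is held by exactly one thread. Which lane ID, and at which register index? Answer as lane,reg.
c=5→G=5  r=2→rhi=0,T=1,p=0
L=5*4+1=21  i=0*2+0=0

21,0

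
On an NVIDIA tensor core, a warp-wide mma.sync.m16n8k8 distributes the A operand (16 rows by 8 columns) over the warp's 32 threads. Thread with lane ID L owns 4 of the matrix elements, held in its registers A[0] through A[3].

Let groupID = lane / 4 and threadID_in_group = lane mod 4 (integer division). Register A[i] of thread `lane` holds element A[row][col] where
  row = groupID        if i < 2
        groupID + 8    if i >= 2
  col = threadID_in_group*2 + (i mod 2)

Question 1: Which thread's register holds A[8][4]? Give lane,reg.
2,2

r=8→G=0,rhi=1  c=4→T=2,p=0
L=0*4+2=2  i=1*2+0=2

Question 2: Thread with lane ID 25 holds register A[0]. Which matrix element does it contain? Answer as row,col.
lane 25⇒25/4=6, 25 mod 4=1
i=0  r:6+0⇒6  c:2·1+0⇒2

6,2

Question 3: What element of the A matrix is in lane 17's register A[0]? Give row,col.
17: grp=4,tig=1
[0] (4+0,1*2+0) = (4,2)

4,2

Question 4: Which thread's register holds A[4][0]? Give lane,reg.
16,0

r=4⇒gr=4,Rb=0  c=0⇒th=0,odd=0
L=4*4+0=16  i=0*2+0=0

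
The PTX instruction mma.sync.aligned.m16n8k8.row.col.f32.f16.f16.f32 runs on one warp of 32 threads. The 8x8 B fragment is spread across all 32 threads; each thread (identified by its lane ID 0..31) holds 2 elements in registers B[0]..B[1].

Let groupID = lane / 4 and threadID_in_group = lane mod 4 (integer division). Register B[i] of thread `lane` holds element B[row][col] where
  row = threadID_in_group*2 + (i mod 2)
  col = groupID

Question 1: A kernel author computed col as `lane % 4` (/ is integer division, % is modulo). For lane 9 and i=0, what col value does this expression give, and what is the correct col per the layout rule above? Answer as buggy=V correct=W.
buggy=1 correct=2

`lane % 4`[9,0]⇒1
L=9⇒gr=9>>2=2, th=9&3=1
[0]⇒row 1·2+0=2  col gr=2
col: 1 vs 2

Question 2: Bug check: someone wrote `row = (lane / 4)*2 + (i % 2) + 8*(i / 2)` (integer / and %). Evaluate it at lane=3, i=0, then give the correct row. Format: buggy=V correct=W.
`(lane / 4)*2 + (i % 2) + 8*(i / 2)`[3,0]→0
3: G=0,T=3
[0] (3*2+0,0) = (6,0)
row: 0 vs 6

buggy=0 correct=6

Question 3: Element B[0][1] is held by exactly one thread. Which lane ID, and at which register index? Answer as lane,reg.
4,0

c:1=>grp=1  r:0=>tig=0,lo=0
L=1*4+0=4  i=0=0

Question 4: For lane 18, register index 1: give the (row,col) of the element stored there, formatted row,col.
5,4

18: g=4,t=2
[1] (2*2+1,4) = (5,4)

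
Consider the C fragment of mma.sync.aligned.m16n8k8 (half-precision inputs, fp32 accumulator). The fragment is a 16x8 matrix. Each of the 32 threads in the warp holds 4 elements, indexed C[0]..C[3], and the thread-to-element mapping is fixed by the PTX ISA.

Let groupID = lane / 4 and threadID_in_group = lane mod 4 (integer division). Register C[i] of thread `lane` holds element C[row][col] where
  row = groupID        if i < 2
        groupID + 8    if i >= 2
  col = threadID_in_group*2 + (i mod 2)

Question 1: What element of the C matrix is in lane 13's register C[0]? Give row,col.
3,2

L=13=>grp=13>>2=3, tig=13&3=1
[0]=>row 3+0=3  col 1·2+0=2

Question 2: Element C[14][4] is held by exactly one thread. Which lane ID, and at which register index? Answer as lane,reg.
r: 14->gid=6,r8=1  c: 4->tid=2,i&1=0
L=6*4+2=26  i=1*2+0=2

26,2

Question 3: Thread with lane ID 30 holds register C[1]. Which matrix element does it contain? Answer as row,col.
7,5

lane 30→30/4=7, 30 mod 4=2
i=1  r:7+0→7  c:2·2+1→5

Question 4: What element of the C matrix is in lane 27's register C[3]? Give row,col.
L=27⇒gr=27>>2=6, th=27&3=3
[3]⇒row 6+8=14  col 3·2+1=7

14,7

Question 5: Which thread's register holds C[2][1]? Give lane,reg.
r=2->g=2,rb=0  c=1->t=0,b0=1
L=2*4+0=8  i=0*2+1=1

8,1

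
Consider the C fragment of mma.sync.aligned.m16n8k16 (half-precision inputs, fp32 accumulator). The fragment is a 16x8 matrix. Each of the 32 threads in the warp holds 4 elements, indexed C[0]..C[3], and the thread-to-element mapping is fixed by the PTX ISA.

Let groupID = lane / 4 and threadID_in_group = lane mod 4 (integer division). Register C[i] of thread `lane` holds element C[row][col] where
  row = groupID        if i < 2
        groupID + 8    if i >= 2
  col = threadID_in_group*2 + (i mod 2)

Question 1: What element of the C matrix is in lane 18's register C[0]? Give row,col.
lane 18: G=4 (18/4), T=2 (18%4)
i=0: r=4+0=4, c=2*2+0=4

4,4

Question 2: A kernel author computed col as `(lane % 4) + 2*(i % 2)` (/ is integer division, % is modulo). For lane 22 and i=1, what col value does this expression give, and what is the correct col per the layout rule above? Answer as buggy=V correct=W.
buggy=4 correct=5

`(lane % 4) + 2*(i % 2)`[22,1]→4
22: G=5,T=2
[1] (5+0,2*2+1) = (5,5)
col: 4 vs 5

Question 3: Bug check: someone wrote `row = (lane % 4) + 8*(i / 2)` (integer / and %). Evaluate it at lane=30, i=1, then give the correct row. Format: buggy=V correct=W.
buggy=2 correct=7

`(lane % 4) + 8*(i / 2)`[30,1]=>2
30: grp=7,tig=2
[1] (7+0,2*2+1) = (7,5)
row: 2 vs 7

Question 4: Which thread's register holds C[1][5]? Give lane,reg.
r=1→G=1,rhi=0  c=5→T=2,p=1
L=1*4+2=6  i=0*2+1=1

6,1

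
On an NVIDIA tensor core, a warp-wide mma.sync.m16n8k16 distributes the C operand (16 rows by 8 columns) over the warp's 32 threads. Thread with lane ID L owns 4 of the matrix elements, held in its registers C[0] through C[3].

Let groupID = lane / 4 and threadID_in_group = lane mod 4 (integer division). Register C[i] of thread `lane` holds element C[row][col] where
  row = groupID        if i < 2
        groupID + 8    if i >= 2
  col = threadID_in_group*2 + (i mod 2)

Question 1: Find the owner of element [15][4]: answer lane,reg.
30,2

r:15=>grp=7,rB=1  c:4=>tig=2,lo=0
L=7*4+2=30  i=1*2+0=2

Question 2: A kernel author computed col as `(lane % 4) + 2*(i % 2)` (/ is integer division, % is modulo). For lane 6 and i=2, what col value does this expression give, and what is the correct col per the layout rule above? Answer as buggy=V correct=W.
buggy=2 correct=4

`(lane % 4) + 2*(i % 2)`[6,2]->2
lane 6->6/4=1, 6 mod 4=2
i=2  r:1+8->9  c:2·2+0->4
col: 2 vs 4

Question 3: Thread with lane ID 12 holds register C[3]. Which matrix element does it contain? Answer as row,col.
11,1

lane 12: g=3 (12/4), t=0 (12%4)
i=3: r=3+8=11, c=0*2+1=1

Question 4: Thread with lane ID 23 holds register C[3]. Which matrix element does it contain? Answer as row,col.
lane 23: G=5 (23/4), T=3 (23%4)
i=3: r=5+8=13, c=3*2+1=7

13,7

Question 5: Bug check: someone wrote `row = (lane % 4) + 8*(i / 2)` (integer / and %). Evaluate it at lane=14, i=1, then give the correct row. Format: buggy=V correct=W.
`(lane % 4) + 8*(i / 2)`[14,1]->2
lane 14->14/4=3, 14 mod 4=2
i=1  r:3+0->3  c:2·2+1->5
row: 2 vs 3

buggy=2 correct=3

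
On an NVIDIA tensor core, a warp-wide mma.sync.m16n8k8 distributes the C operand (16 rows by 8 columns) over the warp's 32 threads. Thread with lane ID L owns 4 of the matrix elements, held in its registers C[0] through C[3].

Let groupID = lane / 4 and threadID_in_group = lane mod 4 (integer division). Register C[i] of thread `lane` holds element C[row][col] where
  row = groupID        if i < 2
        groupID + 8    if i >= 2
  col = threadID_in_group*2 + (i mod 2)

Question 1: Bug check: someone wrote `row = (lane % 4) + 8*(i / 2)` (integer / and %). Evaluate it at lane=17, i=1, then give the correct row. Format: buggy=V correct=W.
buggy=1 correct=4

`(lane % 4) + 8*(i / 2)`[17,1]⇒1
17: gr=4,th=1
[1] (4+0,1*2+1) = (4,3)
row: 1 vs 4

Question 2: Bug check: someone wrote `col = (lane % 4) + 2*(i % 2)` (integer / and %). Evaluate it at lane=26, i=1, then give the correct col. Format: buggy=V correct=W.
`(lane % 4) + 2*(i % 2)`[26,1]->4
26: g=6,t=2
[1] (6+0,2*2+1) = (6,5)
col: 4 vs 5

buggy=4 correct=5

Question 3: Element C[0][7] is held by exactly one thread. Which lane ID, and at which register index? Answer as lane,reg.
3,1

r=0⇒gr=0,Rb=0  c=7⇒th=3,odd=1
L=0*4+3=3  i=0*2+1=1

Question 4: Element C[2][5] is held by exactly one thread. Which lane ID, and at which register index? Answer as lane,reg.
r: 2->gid=2,r8=0  c: 5->tid=2,i&1=1
L=2*4+2=10  i=0*2+1=1

10,1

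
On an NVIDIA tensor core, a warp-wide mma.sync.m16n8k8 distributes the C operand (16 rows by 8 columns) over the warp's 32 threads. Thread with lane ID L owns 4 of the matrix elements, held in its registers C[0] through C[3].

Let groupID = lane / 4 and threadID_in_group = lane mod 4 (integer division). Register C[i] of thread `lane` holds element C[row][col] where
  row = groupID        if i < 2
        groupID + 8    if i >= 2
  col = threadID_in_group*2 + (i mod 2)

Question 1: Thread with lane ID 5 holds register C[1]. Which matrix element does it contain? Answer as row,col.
1,3

lane 5: gr=1 (5/4), th=1 (5%4)
i=1: r=1+0=1, c=1*2+1=3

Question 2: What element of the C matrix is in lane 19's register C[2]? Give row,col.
lane 19->19/4=4, 19 mod 4=3
i=2  r:4+8->12  c:2·3+0->6

12,6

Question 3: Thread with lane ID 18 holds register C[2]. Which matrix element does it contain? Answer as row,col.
lane 18: gr=4 (18/4), th=2 (18%4)
i=2: r=4+8=12, c=2*2+0=4

12,4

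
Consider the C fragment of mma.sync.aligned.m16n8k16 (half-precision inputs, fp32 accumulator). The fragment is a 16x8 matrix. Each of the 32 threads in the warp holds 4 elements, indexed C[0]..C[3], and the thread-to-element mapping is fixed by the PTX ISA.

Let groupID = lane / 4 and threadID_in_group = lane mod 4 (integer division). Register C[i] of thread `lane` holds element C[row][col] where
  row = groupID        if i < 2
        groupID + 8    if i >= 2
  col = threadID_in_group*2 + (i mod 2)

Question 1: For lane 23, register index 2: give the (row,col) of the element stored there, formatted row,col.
L=23=>grp=23>>2=5, tig=23&3=3
[2]=>row 5+8=13  col 3·2+0=6

13,6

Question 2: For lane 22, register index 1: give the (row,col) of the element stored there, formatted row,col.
5,5

L=22->gid=22>>2=5, tid=22&3=2
[1]->row 5+0=5  col 2·2+1=5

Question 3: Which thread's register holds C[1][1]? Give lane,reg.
r=1→G=1,rhi=0  c=1→T=0,p=1
L=1*4+0=4  i=0*2+1=1

4,1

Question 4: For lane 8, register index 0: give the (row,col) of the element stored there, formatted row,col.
L=8⇒gr=8>>2=2, th=8&3=0
[0]⇒row 2+0=2  col 0·2+0=0

2,0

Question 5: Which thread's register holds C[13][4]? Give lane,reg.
22,2

r=13->g=5,rb=1  c=4->t=2,b0=0
L=5*4+2=22  i=1*2+0=2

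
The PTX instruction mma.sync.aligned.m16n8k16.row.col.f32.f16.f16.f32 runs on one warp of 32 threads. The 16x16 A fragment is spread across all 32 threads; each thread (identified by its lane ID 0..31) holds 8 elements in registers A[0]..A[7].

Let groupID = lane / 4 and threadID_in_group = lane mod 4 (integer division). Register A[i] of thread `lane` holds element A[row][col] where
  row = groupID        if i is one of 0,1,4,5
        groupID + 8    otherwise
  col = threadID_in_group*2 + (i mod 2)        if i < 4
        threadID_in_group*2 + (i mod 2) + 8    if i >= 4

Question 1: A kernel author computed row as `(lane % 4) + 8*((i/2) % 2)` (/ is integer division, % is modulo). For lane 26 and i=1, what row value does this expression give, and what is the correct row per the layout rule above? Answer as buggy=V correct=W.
buggy=2 correct=6

`(lane % 4) + 8*((i/2) % 2)`[26,1]->2
L=26->g=26>>2=6, t=26&3=2
[1]->row 6+0=6  col 2·2+1+0=5
row: 2 vs 6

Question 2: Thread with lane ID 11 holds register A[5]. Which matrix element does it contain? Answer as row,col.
L=11->g=11>>2=2, t=11&3=3
[5]->row 2+0=2  col 3·2+1+8=15

2,15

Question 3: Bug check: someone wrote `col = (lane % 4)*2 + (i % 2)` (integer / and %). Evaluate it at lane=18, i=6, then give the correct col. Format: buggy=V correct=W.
buggy=4 correct=12

`(lane % 4)*2 + (i % 2)`[18,6]=>4
lane 18=>18/4=4, 18 mod 4=2
i=6  r:4+8=>12  c:2·2+0+8=>12
col: 4 vs 12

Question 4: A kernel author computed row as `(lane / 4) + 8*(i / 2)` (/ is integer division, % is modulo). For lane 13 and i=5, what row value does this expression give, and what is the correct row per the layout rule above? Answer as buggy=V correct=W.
buggy=19 correct=3

`(lane / 4) + 8*(i / 2)`[13,5]→19
L=13→G=13>>2=3, T=13&3=1
[5]→row 3+0=3  col 1·2+1+8=11
row: 19 vs 3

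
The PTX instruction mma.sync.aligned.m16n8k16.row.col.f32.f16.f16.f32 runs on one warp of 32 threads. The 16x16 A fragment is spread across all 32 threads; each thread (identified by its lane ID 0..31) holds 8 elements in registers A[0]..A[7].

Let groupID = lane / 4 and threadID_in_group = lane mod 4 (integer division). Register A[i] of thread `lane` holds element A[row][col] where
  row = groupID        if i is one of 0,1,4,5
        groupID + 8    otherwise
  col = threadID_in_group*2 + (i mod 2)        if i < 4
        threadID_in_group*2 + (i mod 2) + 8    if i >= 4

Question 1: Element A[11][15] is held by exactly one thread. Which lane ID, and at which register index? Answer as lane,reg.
15,7

r: 11->gid=3,r8=1  c: 15->c8=1,tid=3,i&1=1
L=3*4+3=15  i=1*4+1*2+1=7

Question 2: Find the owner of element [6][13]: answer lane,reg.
r: 6->gid=6,r8=0  c: 13->c8=1,tid=2,i&1=1
L=6*4+2=26  i=1*4+0*2+1=5

26,5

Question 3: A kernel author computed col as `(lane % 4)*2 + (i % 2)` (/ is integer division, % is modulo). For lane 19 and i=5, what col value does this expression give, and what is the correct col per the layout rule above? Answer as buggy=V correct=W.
`(lane % 4)*2 + (i % 2)`[19,5]->7
L=19->gid=19>>2=4, tid=19&3=3
[5]->row 4+0=4  col 3·2+1+8=15
col: 7 vs 15

buggy=7 correct=15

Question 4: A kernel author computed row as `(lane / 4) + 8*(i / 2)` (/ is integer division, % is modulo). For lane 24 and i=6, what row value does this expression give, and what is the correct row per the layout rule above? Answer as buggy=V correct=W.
`(lane / 4) + 8*(i / 2)`[24,6]→30
lane 24→24/4=6, 24 mod 4=0
i=6  r:6+8→14  c:2·0+0+8→8
row: 30 vs 14

buggy=30 correct=14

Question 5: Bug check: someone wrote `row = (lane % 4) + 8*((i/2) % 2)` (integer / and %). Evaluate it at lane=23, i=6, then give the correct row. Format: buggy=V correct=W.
`(lane % 4) + 8*((i/2) % 2)`[23,6]->11
lane 23->23/4=5, 23 mod 4=3
i=6  r:5+8->13  c:2·3+0+8->14
row: 11 vs 13

buggy=11 correct=13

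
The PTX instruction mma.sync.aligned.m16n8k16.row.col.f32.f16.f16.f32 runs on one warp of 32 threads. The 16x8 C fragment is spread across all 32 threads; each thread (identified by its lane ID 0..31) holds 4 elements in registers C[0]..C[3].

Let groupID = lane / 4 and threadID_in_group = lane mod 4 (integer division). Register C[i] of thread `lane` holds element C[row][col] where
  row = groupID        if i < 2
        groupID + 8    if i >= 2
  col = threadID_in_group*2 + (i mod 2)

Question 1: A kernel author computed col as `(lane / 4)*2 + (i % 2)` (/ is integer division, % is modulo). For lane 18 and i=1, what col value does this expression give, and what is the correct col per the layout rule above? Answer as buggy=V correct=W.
`(lane / 4)*2 + (i % 2)`[18,1]⇒9
lane 18⇒18/4=4, 18 mod 4=2
i=1  r:4+0⇒4  c:2·2+1⇒5
col: 9 vs 5

buggy=9 correct=5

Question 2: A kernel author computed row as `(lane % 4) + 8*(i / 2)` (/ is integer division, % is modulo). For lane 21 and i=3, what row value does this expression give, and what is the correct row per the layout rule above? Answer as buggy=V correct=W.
`(lane % 4) + 8*(i / 2)`[21,3]->9
lane 21->21/4=5, 21 mod 4=1
i=3  r:5+8->13  c:2·1+1->3
row: 9 vs 13

buggy=9 correct=13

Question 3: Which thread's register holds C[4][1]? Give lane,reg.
r=4⇒gr=4,Rb=0  c=1⇒th=0,odd=1
L=4*4+0=16  i=0*2+1=1

16,1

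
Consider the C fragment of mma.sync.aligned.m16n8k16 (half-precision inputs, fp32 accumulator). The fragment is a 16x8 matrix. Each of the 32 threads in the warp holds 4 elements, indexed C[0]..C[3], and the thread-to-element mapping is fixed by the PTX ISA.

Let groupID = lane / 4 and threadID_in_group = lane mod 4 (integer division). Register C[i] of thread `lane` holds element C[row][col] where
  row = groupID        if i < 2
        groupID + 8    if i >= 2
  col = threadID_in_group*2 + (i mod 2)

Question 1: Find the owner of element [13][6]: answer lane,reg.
r=13->g=5,rb=1  c=6->t=3,b0=0
L=5*4+3=23  i=1*2+0=2

23,2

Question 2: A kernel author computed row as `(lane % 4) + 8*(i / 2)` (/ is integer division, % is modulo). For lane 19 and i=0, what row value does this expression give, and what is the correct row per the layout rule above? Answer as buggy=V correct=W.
buggy=3 correct=4

`(lane % 4) + 8*(i / 2)`[19,0]→3
lane 19→19/4=4, 19 mod 4=3
i=0  r:4+0→4  c:2·3+0→6
row: 3 vs 4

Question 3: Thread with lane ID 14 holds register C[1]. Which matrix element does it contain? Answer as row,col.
3,5

lane 14->14/4=3, 14 mod 4=2
i=1  r:3+0->3  c:2·2+1->5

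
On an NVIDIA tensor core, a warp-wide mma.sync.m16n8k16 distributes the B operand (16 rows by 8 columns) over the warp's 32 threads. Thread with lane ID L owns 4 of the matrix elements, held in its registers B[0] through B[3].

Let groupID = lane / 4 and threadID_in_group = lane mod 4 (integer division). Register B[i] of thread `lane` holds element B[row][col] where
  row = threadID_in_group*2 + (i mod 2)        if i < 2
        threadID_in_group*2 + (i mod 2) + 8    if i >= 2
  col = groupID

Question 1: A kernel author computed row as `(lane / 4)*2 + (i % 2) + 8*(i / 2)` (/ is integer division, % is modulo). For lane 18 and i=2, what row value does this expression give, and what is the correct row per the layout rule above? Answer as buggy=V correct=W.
`(lane / 4)*2 + (i % 2) + 8*(i / 2)`[18,2]⇒16
L=18⇒gr=18>>2=4, th=18&3=2
[2]⇒row 2·2+0+8=12  col gr=4
row: 16 vs 12

buggy=16 correct=12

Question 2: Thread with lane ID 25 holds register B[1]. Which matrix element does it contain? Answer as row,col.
3,6

25: grp=6,tig=1
[1] (1*2+1+0,6) = (3,6)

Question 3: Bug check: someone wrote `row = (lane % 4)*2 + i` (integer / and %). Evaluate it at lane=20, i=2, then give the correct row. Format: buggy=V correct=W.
`(lane % 4)*2 + i`[20,2]⇒2
20: gr=5,th=0
[2] (0*2+0+8,5) = (8,5)
row: 2 vs 8

buggy=2 correct=8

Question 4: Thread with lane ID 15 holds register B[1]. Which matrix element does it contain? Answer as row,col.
15: gr=3,th=3
[1] (3*2+1+0,3) = (7,3)

7,3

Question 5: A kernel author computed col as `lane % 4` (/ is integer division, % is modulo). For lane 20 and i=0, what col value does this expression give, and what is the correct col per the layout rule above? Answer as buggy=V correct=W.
buggy=0 correct=5

`lane % 4`[20,0]=>0
lane 20: grp=5 (20/4), tig=0 (20%4)
i=0: r=0*2+0+0=0, c=grp=5
col: 0 vs 5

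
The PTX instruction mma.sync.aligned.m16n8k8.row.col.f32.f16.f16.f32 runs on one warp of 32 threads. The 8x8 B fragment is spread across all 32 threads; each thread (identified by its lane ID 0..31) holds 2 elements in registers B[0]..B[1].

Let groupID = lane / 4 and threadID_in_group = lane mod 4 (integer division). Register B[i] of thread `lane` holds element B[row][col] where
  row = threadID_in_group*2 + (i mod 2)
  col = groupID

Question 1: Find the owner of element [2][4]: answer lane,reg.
c=4→G=4  r=2→T=1,p=0
L=4*4+1=17  i=0=0

17,0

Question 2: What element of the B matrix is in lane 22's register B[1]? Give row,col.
lane 22: g=5 (22/4), t=2 (22%4)
i=1: r=2*2+1=5, c=g=5

5,5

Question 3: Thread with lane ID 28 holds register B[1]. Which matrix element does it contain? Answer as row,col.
1,7

lane 28->28/4=7, 28 mod 4=0
i=1  r:2·0+1->1  c:7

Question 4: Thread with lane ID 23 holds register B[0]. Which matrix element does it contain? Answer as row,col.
6,5

23: gr=5,th=3
[0] (3*2+0,5) = (6,5)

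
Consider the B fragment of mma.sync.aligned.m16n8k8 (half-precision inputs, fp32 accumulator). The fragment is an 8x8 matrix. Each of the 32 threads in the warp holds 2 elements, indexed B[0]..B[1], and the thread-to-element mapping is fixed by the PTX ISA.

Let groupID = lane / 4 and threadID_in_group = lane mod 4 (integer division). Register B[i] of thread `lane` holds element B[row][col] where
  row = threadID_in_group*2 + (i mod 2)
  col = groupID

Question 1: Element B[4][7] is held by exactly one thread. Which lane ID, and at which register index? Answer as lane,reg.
30,0

c=7⇒gr=7  r=4⇒th=2,odd=0
L=7*4+2=30  i=0=0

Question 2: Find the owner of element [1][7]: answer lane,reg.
28,1

c=7→G=7  r=1→T=0,p=1
L=7*4+0=28  i=1=1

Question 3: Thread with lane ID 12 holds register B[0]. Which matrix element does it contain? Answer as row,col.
12: G=3,T=0
[0] (0*2+0,3) = (0,3)

0,3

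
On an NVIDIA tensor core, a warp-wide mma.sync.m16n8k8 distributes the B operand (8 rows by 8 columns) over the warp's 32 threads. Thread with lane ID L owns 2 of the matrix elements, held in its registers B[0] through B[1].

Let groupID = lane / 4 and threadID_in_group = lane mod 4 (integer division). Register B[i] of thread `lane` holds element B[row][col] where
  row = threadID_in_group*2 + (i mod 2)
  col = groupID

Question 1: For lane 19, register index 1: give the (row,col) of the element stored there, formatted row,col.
7,4

19: g=4,t=3
[1] (3*2+1,4) = (7,4)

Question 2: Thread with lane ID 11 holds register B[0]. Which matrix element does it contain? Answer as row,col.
lane 11⇒11/4=2, 11 mod 4=3
i=0  r:2·3+0⇒6  c:2

6,2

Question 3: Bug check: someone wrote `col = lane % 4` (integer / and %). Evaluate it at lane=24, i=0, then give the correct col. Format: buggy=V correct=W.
buggy=0 correct=6

`lane % 4`[24,0]->0
24: g=6,t=0
[0] (0*2+0,6) = (0,6)
col: 0 vs 6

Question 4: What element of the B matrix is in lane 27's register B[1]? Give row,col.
lane 27→27/4=6, 27 mod 4=3
i=1  r:2·3+1→7  c:6

7,6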